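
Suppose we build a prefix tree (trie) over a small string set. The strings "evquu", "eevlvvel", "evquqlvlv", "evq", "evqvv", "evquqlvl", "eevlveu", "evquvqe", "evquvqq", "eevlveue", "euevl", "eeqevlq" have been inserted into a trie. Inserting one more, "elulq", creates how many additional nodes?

The longest prefix of "elulq" already in the trie is "e" (length 1).
New nodes needed: |"elulq"| − 1 = 5 − 1 = 4.

4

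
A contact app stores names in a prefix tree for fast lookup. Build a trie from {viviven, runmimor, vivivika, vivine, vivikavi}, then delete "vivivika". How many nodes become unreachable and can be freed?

3

Walk "vivivika" from the leaf back toward the root, removing each node that no remaining word uses.
The suffix "ika" (3 nodes) is used only by "vivivika"; the node for "viviv" still has the child "e", so pruning stops there.
Nodes removed: 3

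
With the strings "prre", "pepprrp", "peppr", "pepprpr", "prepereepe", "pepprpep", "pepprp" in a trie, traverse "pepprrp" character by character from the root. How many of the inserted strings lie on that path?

2

Check each prefix of "pepprrp" against the stored set — each match is an end-marker on the path.
Prefixes of the query that are stored words: "peppr", "pepprrp"
Count: 2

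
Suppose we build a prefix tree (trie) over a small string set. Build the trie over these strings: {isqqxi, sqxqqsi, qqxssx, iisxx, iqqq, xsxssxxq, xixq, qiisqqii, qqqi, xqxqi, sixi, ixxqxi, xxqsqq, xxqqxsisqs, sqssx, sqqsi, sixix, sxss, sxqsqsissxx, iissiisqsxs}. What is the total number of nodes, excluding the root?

For each word, the new-node count is its length minus the longest prefix already in the trie:
  "isqqxi" → 6 new (i, s, q, q, x, i)
  "sqxqqsi" → 7 new (s, q, x, q, q, s, i)
  "qqxssx" → 6 new (q, q, x, s, s, x)
  "iisxx" → prefix "i" already present; 4 new (i, s, x, x)
  "iqqq" → prefix "i" already present; 3 new (q, q, q)
  "xsxssxxq" → 8 new (x, s, x, s, s, x, x, q)
  "xixq" → prefix "x" already present; 3 new (i, x, q)
  "qiisqqii" → prefix "q" already present; 7 new (i, i, s, q, q, i, i)
  "qqqi" → prefix "qq" already present; 2 new (q, i)
  "xqxqi" → prefix "x" already present; 4 new (q, x, q, i)
  "sixi" → prefix "s" already present; 3 new (i, x, i)
  "ixxqxi" → prefix "i" already present; 5 new (x, x, q, x, i)
  "xxqsqq" → prefix "x" already present; 5 new (x, q, s, q, q)
  "xxqqxsisqs" → prefix "xxq" already present; 7 new (q, x, s, i, s, q, s)
  "sqssx" → prefix "sq" already present; 3 new (s, s, x)
  "sqqsi" → prefix "sq" already present; 3 new (q, s, i)
  "sixix" → prefix "sixi" already present; 1 new (x)
  "sxss" → prefix "s" already present; 3 new (x, s, s)
  "sxqsqsissxx" → prefix "sx" already present; 9 new (q, s, q, s, i, s, s, x, x)
  "iissiisqsxs" → prefix "iis" already present; 8 new (s, i, i, s, q, s, x, s)
Total nodes = 6 + 7 + 6 + 4 + 3 + 8 + 3 + 7 + 2 + 4 + 3 + 5 + 5 + 7 + 3 + 3 + 1 + 3 + 9 + 8 = 97

97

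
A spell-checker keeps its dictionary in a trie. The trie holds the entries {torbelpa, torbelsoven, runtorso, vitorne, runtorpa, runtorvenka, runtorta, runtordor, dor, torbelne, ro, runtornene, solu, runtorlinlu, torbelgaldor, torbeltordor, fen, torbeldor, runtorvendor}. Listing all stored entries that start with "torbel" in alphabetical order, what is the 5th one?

torbelsoven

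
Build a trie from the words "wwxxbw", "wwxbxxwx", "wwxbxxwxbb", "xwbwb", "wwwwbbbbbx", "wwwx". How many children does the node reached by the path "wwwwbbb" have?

The children of the "wwwwbbb" node are the distinct next characters among strings starting with "wwwwbbb".
Distinct next characters after "wwwwbbb": b.
That node has 1 child edge.

1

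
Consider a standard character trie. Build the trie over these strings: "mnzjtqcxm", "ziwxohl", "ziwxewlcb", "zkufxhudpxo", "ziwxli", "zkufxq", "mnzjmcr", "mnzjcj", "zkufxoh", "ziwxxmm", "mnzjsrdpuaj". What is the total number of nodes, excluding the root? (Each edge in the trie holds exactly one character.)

For each word, the new-node count is its length minus the longest prefix already in the trie:
  "mnzjtqcxm" → 9 new (m, n, z, j, t, q, c, x, m)
  "ziwxohl" → 7 new (z, i, w, x, o, h, l)
  "ziwxewlcb" → prefix "ziwx" already present; 5 new (e, w, l, c, b)
  "zkufxhudpxo" → prefix "z" already present; 10 new (k, u, f, x, h, u, d, p, x, o)
  "ziwxli" → prefix "ziwx" already present; 2 new (l, i)
  "zkufxq" → prefix "zkufx" already present; 1 new (q)
  "mnzjmcr" → prefix "mnzj" already present; 3 new (m, c, r)
  "mnzjcj" → prefix "mnzj" already present; 2 new (c, j)
  "zkufxoh" → prefix "zkufx" already present; 2 new (o, h)
  "ziwxxmm" → prefix "ziwx" already present; 3 new (x, m, m)
  "mnzjsrdpuaj" → prefix "mnzj" already present; 7 new (s, r, d, p, u, a, j)
Total nodes = 9 + 7 + 5 + 10 + 2 + 1 + 3 + 2 + 2 + 3 + 7 = 51

51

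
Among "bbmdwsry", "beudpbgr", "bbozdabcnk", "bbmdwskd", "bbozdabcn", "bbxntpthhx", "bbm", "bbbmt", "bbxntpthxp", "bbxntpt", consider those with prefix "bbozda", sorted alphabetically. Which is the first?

Filter for "bbozda…" and sort: "bbozdabcn", "bbozdabcnk"
The 1st is bbozdabcn.

bbozdabcn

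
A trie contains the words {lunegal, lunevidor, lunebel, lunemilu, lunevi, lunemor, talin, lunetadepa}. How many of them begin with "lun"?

7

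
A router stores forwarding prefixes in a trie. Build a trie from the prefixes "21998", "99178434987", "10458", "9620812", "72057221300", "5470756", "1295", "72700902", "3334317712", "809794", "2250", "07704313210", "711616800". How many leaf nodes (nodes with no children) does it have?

13

Leaves are exactly the stored words that no other stored word extends.
Those words: "07704313210", "10458", "1295", "21998", "2250", "3334317712", "5470756", "711616800", "72057221300", "72700902", "809794", "9620812", "99178434987"
Leaf count: 13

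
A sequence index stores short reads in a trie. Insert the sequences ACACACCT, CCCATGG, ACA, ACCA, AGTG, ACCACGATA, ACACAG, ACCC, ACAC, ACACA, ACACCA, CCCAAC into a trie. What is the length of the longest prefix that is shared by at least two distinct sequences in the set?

Look for the deepest trie node that still has at least two words in its subtree.
"ACACA" and "ACACACCT" agree on "ACACA" (5 characters) before diverging; nothing deeper is shared.
Longest shared-prefix length: 5

5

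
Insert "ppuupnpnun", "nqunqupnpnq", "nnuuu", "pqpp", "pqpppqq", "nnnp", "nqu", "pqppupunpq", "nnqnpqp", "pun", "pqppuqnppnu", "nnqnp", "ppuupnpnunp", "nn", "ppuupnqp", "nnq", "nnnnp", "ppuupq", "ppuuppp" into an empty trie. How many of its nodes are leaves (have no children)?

13

A leaf is a node with no children — equivalently, the end of a word that is not a proper prefix of any other stored word.
Those words: "nnnnp", "nnnp", "nnqnpqp", "nnuuu", "nqunqupnpnq", "ppuupnpnunp", "ppuupnqp", "ppuuppp", "ppuupq", "pqpppqq", "pqppupunpq", "pqppuqnppnu", "pun"
Leaf count: 13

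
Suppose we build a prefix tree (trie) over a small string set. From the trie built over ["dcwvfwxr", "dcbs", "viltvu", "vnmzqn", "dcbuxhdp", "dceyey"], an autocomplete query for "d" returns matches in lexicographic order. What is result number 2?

Words with prefix "d", in lexicographic order: "dcbs", "dcbuxhdp", "dceyey", "dcwvfwxr"
Position 2: dcbuxhdp

dcbuxhdp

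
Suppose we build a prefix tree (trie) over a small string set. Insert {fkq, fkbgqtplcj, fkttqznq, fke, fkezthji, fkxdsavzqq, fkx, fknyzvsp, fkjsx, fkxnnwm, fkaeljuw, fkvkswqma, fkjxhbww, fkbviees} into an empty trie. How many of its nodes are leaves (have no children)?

A leaf is a node with no children — equivalently, the end of a word that is not a proper prefix of any other stored word.
Those words: "fkaeljuw", "fkbgqtplcj", "fkbviees", "fkezthji", "fkjsx", "fkjxhbww", "fknyzvsp", "fkq", "fkttqznq", "fkvkswqma", "fkxdsavzqq", "fkxnnwm"
Leaf count: 12

12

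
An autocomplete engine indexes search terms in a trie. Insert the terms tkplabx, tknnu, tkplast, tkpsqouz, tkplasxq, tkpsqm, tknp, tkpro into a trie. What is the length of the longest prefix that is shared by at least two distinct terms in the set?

Equivalently: take the maximum, over all pairs, of their longest common prefix length.
e.g. "tkplast" and "tkplasxq" share the prefix "tkplas" of length 6; no pair shares a longer one.
Longest shared-prefix length: 6

6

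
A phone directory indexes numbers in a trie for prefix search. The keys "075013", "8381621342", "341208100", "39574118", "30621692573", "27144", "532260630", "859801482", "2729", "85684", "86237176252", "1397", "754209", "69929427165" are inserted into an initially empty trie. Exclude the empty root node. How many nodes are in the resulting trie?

Insert word by word; a character creates a node only if that edge doesn't already exist:
  "075013" → 6 new (0, 7, 5, 0, 1, 3)
  "8381621342" → 10 new (8, 3, 8, 1, 6, 2, 1, 3, 4, 2)
  "341208100" → 9 new (3, 4, 1, 2, 0, 8, 1, 0, 0)
  "39574118" → prefix "3" already present; 7 new (9, 5, 7, 4, 1, 1, 8)
  "30621692573" → prefix "3" already present; 10 new (0, 6, 2, 1, 6, 9, 2, 5, 7, 3)
  "27144" → 5 new (2, 7, 1, 4, 4)
  "532260630" → 9 new (5, 3, 2, 2, 6, 0, 6, 3, 0)
  "859801482" → prefix "8" already present; 8 new (5, 9, 8, 0, 1, 4, 8, 2)
  "2729" → prefix "27" already present; 2 new (2, 9)
  "85684" → prefix "85" already present; 3 new (6, 8, 4)
  "86237176252" → prefix "8" already present; 10 new (6, 2, 3, 7, 1, 7, 6, 2, 5, 2)
  "1397" → 4 new (1, 3, 9, 7)
  "754209" → 6 new (7, 5, 4, 2, 0, 9)
  "69929427165" → 11 new (6, 9, 9, 2, 9, 4, 2, 7, 1, 6, 5)
Total nodes = 6 + 10 + 9 + 7 + 10 + 5 + 9 + 8 + 2 + 3 + 10 + 4 + 6 + 11 = 100

100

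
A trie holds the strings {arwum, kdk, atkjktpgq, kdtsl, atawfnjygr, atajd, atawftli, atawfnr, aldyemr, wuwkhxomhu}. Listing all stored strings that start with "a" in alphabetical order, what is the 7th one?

DFS of the "a" subtree visits, in order: "aldyemr", "arwum", "atajd", "atawfnjygr", "atawfnr", "atawftli", "atkjktpgq"
The 7th is atkjktpgq.

atkjktpgq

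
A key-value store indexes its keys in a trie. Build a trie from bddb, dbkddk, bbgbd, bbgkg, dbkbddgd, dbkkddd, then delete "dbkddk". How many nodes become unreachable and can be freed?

3

After clearing the end-marker at "dbkddk", prune upward until reaching a node still needed by another word.
The suffix "ddk" (3 nodes) is used only by "dbkddk"; the node for "dbk" still has the child "b", so pruning stops there.
Nodes removed: 3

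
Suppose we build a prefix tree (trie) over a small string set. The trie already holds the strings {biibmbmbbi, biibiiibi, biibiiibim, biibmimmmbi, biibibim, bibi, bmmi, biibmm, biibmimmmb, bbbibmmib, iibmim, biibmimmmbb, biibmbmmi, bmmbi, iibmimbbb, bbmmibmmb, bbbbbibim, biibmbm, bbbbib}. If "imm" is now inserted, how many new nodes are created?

2

The longest prefix of "imm" already in the trie is "i" (length 1).
So 3 − 1 = 2 new nodes.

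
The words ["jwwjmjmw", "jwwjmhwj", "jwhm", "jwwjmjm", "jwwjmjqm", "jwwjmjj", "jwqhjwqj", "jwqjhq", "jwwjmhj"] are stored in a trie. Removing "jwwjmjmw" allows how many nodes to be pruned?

After clearing the end-marker at "jwwjmjmw", prune upward until reaching a node still needed by another word.
The suffix "w" (1 node) is used only by "jwwjmjmw"; "jwwjmjm" is itself a stored word, so pruning stops there.
Nodes removed: 1

1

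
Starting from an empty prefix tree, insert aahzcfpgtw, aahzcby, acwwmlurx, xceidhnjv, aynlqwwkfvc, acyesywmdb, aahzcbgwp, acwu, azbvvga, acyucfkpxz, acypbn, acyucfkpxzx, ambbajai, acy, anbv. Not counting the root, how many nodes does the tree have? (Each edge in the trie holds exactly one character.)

Insert word by word; a character creates a node only if that edge doesn't already exist:
  "aahzcfpgtw" → 10 new (a, a, h, z, c, f, p, g, t, w)
  "aahzcby" → prefix "aahzc" already present; 2 new (b, y)
  "acwwmlurx" → prefix "a" already present; 8 new (c, w, w, m, l, u, r, x)
  "xceidhnjv" → 9 new (x, c, e, i, d, h, n, j, v)
  "aynlqwwkfvc" → prefix "a" already present; 10 new (y, n, l, q, w, w, k, f, v, c)
  "acyesywmdb" → prefix "ac" already present; 8 new (y, e, s, y, w, m, d, b)
  "aahzcbgwp" → prefix "aahzcb" already present; 3 new (g, w, p)
  "acwu" → prefix "acw" already present; 1 new (u)
  "azbvvga" → prefix "a" already present; 6 new (z, b, v, v, g, a)
  "acyucfkpxz" → prefix "acy" already present; 7 new (u, c, f, k, p, x, z)
  "acypbn" → prefix "acy" already present; 3 new (p, b, n)
  "acyucfkpxzx" → prefix "acyucfkpxz" already present; 1 new (x)
  "ambbajai" → prefix "a" already present; 7 new (m, b, b, a, j, a, i)
  "acy" → prefix "acy" already present; 0 new (none)
  "anbv" → prefix "a" already present; 3 new (n, b, v)
Total nodes = 10 + 2 + 8 + 9 + 10 + 8 + 3 + 1 + 6 + 7 + 3 + 1 + 7 + 0 + 3 = 78

78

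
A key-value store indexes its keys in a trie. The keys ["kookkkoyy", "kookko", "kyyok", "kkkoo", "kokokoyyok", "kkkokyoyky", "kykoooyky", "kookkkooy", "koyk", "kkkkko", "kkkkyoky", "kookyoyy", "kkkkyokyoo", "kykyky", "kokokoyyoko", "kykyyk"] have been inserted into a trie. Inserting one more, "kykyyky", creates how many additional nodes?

"kykyyk" is already a path in the trie; the remaining "y" must be added.
Each of the 1 remaining characters creates one node.

1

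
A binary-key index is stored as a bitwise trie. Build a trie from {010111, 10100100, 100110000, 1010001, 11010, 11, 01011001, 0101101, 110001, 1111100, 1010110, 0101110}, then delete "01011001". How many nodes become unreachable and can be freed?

A node on "01011001"'s path can go only if nothing else ends at it or branches off below it.
The suffix "01" (2 nodes) is used only by "01011001"; the node for "010110" still has the child "1", so pruning stops there.
Nodes removed: 2

2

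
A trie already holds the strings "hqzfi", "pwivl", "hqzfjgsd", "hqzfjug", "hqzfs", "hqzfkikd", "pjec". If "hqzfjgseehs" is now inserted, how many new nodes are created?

4

Walking "hqzfjgseehs" from the root, the first 7 characters ("hqzfjgs") follow existing edges; "e" is the first miss.
New nodes needed: |"hqzfjgseehs"| − 7 = 11 − 7 = 4.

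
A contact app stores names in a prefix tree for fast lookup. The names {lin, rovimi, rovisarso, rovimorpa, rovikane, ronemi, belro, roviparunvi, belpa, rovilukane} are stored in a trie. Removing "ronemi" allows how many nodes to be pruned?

4

After clearing the end-marker at "ronemi", prune upward until reaching a node still needed by another word.
The suffix "nemi" (4 nodes) is used only by "ronemi"; the node for "ro" still has the child "v", so pruning stops there.
Nodes removed: 4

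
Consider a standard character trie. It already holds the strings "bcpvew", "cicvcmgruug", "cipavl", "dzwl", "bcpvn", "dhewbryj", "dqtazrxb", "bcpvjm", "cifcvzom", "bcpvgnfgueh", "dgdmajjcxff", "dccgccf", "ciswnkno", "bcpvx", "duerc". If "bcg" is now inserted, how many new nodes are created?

1

The longest prefix of "bcg" already in the trie is "bc" (length 2).
New nodes needed: |"bcg"| − 2 = 3 − 2 = 1.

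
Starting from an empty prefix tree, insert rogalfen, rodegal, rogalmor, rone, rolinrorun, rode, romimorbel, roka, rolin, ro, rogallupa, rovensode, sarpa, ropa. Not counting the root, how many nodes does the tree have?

For each word, the new-node count is its length minus the longest prefix already in the trie:
  "rogalfen" → 8 new (r, o, g, a, l, f, e, n)
  "rodegal" → prefix "ro" already present; 5 new (d, e, g, a, l)
  "rogalmor" → prefix "rogal" already present; 3 new (m, o, r)
  "rone" → prefix "ro" already present; 2 new (n, e)
  "rolinrorun" → prefix "ro" already present; 8 new (l, i, n, r, o, r, u, n)
  "rode" → prefix "rode" already present; 0 new (none)
  "romimorbel" → prefix "ro" already present; 8 new (m, i, m, o, r, b, e, l)
  "roka" → prefix "ro" already present; 2 new (k, a)
  "rolin" → prefix "rolin" already present; 0 new (none)
  "ro" → prefix "ro" already present; 0 new (none)
  "rogallupa" → prefix "rogal" already present; 4 new (l, u, p, a)
  "rovensode" → prefix "ro" already present; 7 new (v, e, n, s, o, d, e)
  "sarpa" → 5 new (s, a, r, p, a)
  "ropa" → prefix "ro" already present; 2 new (p, a)
Total nodes = 8 + 5 + 3 + 2 + 8 + 0 + 8 + 2 + 0 + 0 + 4 + 7 + 5 + 2 = 54

54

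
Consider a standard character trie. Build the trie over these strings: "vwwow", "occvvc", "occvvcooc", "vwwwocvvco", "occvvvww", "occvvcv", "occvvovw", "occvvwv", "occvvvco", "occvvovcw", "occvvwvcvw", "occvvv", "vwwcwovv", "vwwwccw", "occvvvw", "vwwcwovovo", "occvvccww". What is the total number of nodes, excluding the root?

51

Trace insertions, counting only characters that open a new branch:
  "vwwow" → 5 new (v, w, w, o, w)
  "occvvc" → 6 new (o, c, c, v, v, c)
  "occvvcooc" → prefix "occvvc" already present; 3 new (o, o, c)
  "vwwwocvvco" → prefix "vww" already present; 7 new (w, o, c, v, v, c, o)
  "occvvvww" → prefix "occvv" already present; 3 new (v, w, w)
  "occvvcv" → prefix "occvvc" already present; 1 new (v)
  "occvvovw" → prefix "occvv" already present; 3 new (o, v, w)
  "occvvwv" → prefix "occvv" already present; 2 new (w, v)
  "occvvvco" → prefix "occvvv" already present; 2 new (c, o)
  "occvvovcw" → prefix "occvvov" already present; 2 new (c, w)
  "occvvwvcvw" → prefix "occvvwv" already present; 3 new (c, v, w)
  "occvvv" → prefix "occvvv" already present; 0 new (none)
  "vwwcwovv" → prefix "vww" already present; 5 new (c, w, o, v, v)
  "vwwwccw" → prefix "vwww" already present; 3 new (c, c, w)
  "occvvvw" → prefix "occvvvw" already present; 0 new (none)
  "vwwcwovovo" → prefix "vwwcwov" already present; 3 new (o, v, o)
  "occvvccww" → prefix "occvvc" already present; 3 new (c, w, w)
Total nodes = 5 + 6 + 3 + 7 + 3 + 1 + 3 + 2 + 2 + 2 + 3 + 0 + 5 + 3 + 0 + 3 + 3 = 51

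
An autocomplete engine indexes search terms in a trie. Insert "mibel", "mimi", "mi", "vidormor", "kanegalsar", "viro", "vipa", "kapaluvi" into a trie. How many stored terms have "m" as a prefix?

Walk to "m"; the words in its subtree are exactly those with that prefix.
Matches: "mi", "mibel", "mimi"
Count: 3

3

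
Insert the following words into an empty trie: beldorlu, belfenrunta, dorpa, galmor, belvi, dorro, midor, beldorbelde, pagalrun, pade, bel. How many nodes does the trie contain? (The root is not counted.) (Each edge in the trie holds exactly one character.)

Trace insertions, counting only characters that open a new branch:
  "beldorlu" → 8 new (b, e, l, d, o, r, l, u)
  "belfenrunta" → prefix "bel" already present; 8 new (f, e, n, r, u, n, t, a)
  "dorpa" → 5 new (d, o, r, p, a)
  "galmor" → 6 new (g, a, l, m, o, r)
  "belvi" → prefix "bel" already present; 2 new (v, i)
  "dorro" → prefix "dor" already present; 2 new (r, o)
  "midor" → 5 new (m, i, d, o, r)
  "beldorbelde" → prefix "beldor" already present; 5 new (b, e, l, d, e)
  "pagalrun" → 8 new (p, a, g, a, l, r, u, n)
  "pade" → prefix "pa" already present; 2 new (d, e)
  "bel" → prefix "bel" already present; 0 new (none)
Total nodes = 8 + 8 + 5 + 6 + 2 + 2 + 5 + 5 + 8 + 2 + 0 = 51

51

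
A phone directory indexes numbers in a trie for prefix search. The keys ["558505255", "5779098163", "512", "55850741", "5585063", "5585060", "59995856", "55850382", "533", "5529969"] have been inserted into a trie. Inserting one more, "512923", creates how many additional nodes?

3

"512" is already a path in the trie; the remaining "923" must be added.
Each of the 3 remaining characters creates one node.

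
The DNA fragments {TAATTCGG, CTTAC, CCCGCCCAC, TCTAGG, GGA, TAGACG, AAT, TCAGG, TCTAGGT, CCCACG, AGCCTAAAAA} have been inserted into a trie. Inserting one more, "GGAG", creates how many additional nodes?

Walking "GGAG" from the root, the first 3 characters ("GGA") follow existing edges; "G" is the first miss.
New nodes needed: |"GGAG"| − 3 = 4 − 3 = 1.

1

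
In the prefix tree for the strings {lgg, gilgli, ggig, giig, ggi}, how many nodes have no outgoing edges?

4

Leaves are exactly the stored words that no other stored word extends.
Those words: "ggig", "giig", "gilgli", "lgg"
Leaf count: 4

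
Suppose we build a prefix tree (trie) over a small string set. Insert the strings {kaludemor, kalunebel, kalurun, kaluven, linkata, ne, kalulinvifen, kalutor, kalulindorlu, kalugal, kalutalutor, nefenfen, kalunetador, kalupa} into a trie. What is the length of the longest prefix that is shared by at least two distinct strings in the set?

7

The deepest shared node is where two words last agree before diverging.
"kalulindorlu" and "kalulinvifen" agree on "kalulin" (7 characters) before diverging; nothing deeper is shared.
Longest shared-prefix length: 7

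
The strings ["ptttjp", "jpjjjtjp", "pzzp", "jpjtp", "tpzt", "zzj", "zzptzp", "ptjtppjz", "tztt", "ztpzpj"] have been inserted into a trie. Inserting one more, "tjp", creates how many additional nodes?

2

The longest prefix of "tjp" already in the trie is "t" (length 1).
So 3 − 1 = 2 new nodes.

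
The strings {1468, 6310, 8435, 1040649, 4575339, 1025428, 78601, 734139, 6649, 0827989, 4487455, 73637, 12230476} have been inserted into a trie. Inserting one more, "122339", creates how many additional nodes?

2

The longest prefix of "122339" already in the trie is "1223" (length 4).
So 6 − 4 = 2 new nodes.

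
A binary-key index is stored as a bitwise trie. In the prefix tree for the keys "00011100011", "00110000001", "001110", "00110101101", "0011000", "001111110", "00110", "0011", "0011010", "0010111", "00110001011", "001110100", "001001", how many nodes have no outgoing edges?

Leaves are exactly the stored words that no other stored word extends.
Those words: "00011100011", "001001", "0010111", "00110000001", "00110001011", "00110101101", "001110100", "001111110"
Leaf count: 8

8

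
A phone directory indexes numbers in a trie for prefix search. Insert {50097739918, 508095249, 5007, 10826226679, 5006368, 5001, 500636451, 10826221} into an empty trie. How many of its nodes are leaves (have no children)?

8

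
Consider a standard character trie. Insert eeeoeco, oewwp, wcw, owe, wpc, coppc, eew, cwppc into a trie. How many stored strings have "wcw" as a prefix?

1

Filter for entries beginning with "wcw":
Matches: "wcw"
Count: 1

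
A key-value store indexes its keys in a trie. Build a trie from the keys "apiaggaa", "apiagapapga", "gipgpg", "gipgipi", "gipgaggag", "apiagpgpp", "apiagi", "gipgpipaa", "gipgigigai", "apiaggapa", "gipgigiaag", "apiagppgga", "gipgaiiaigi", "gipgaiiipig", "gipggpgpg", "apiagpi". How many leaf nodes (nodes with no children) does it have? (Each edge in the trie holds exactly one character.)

16

A leaf is a node with no children — equivalently, the end of a word that is not a proper prefix of any other stored word.
Those words: "apiagapapga", "apiaggaa", "apiaggapa", "apiagi", "apiagpgpp", "apiagpi", "apiagppgga", "gipgaggag", "gipgaiiaigi", "gipgaiiipig", "gipggpgpg", "gipgigiaag", "gipgigigai", "gipgipi", "gipgpg", "gipgpipaa"
Leaf count: 16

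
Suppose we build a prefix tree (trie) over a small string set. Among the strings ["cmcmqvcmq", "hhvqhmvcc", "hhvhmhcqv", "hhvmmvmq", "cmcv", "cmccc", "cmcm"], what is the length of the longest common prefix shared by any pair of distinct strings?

4

Look for the deepest trie node that still has at least two words in its subtree.
e.g. "cmcm" and "cmcmqvcmq" share the prefix "cmcm" of length 4; no pair shares a longer one.
Longest shared-prefix length: 4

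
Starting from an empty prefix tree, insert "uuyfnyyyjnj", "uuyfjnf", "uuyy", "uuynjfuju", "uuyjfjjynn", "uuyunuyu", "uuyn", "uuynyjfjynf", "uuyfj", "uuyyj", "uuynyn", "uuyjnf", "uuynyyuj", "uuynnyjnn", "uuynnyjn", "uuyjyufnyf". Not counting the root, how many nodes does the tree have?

58

Insert word by word; a character creates a node only if that edge doesn't already exist:
  "uuyfnyyyjnj" → 11 new (u, u, y, f, n, y, y, y, j, n, j)
  "uuyfjnf" → prefix "uuyf" already present; 3 new (j, n, f)
  "uuyy" → prefix "uuy" already present; 1 new (y)
  "uuynjfuju" → prefix "uuy" already present; 6 new (n, j, f, u, j, u)
  "uuyjfjjynn" → prefix "uuy" already present; 7 new (j, f, j, j, y, n, n)
  "uuyunuyu" → prefix "uuy" already present; 5 new (u, n, u, y, u)
  "uuyn" → prefix "uuyn" already present; 0 new (none)
  "uuynyjfjynf" → prefix "uuyn" already present; 7 new (y, j, f, j, y, n, f)
  "uuyfj" → prefix "uuyfj" already present; 0 new (none)
  "uuyyj" → prefix "uuyy" already present; 1 new (j)
  "uuynyn" → prefix "uuyny" already present; 1 new (n)
  "uuyjnf" → prefix "uuyj" already present; 2 new (n, f)
  "uuynyyuj" → prefix "uuyny" already present; 3 new (y, u, j)
  "uuynnyjnn" → prefix "uuyn" already present; 5 new (n, y, j, n, n)
  "uuynnyjn" → prefix "uuynnyjn" already present; 0 new (none)
  "uuyjyufnyf" → prefix "uuyj" already present; 6 new (y, u, f, n, y, f)
Total nodes = 11 + 3 + 1 + 6 + 7 + 5 + 0 + 7 + 0 + 1 + 1 + 2 + 3 + 5 + 0 + 6 = 58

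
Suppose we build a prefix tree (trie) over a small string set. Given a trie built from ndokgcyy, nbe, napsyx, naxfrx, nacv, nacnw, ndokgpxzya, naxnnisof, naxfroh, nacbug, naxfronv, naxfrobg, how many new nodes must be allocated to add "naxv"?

The longest prefix of "naxv" already in the trie is "nax" (length 3).
Each of the 1 remaining characters creates one node.

1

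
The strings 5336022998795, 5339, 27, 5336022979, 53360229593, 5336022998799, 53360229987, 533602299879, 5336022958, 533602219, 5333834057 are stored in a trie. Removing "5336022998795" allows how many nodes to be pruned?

1

After clearing the end-marker at "5336022998795", prune upward until reaching a node still needed by another word.
The suffix "5" (1 node) is used only by "5336022998795"; the node for "533602299879" still has the child "9", so pruning stops there.
Nodes removed: 1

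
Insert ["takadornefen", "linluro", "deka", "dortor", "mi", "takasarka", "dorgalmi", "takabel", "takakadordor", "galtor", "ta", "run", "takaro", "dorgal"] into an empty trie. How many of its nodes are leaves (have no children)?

A leaf is a node with no children — equivalently, the end of a word that is not a proper prefix of any other stored word.
Those words: "deka", "dorgalmi", "dortor", "galtor", "linluro", "mi", "run", "takabel", "takadornefen", "takakadordor", "takaro", "takasarka"
Leaf count: 12

12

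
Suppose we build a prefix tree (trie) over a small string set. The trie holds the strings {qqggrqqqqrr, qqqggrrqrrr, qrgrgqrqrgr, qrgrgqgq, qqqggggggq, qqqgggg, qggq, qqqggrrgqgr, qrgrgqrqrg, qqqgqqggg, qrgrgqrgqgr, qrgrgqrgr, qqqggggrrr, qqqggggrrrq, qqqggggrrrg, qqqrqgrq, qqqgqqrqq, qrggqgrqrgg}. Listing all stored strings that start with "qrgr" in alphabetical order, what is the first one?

Filter for "qrgr…" and sort: "qrgrgqgq", "qrgrgqrgqgr", "qrgrgqrgr", "qrgrgqrqrg", "qrgrgqrqrgr"
Position 1: qrgrgqgq

qrgrgqgq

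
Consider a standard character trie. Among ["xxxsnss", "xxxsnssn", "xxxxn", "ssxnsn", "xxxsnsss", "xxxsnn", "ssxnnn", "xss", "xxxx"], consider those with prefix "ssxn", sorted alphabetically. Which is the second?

Words with prefix "ssxn", in lexicographic order: "ssxnnn", "ssxnsn"
Position 2: ssxnsn

ssxnsn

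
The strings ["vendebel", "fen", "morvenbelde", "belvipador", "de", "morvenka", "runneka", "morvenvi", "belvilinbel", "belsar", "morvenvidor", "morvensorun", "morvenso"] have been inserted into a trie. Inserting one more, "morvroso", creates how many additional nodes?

Walking "morvroso" from the root, the first 4 characters ("morv") follow existing edges; "r" is the first miss.
Each of the 4 remaining characters creates one node.

4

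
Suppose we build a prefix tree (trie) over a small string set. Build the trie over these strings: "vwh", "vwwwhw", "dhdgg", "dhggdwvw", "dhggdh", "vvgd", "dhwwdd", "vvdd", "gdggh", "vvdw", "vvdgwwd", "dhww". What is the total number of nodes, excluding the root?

38

Trie structure (* marks end of a word):
(root)
├─ d
│  └─ h
│     ├─ d
│     │  └─ g
│     │     └─ g *
│     ├─ g
│     │  └─ g
│     │     └─ d
│     │        ├─ h *
│     │        └─ w
│     │           └─ v
│     │              └─ w *
│     └─ w
│        └─ w *
│           └─ d
│              └─ d *
├─ g
│  └─ d
│     └─ g
│        └─ g
│           └─ h *
└─ v
   ├─ v
   │  ├─ d
   │  │  ├─ d *
   │  │  ├─ g
   │  │  │  └─ w
   │  │  │     └─ w
   │  │  │        └─ d *
   │  │  └─ w *
   │  └─ g
   │     └─ d *
   └─ w
      ├─ h *
      └─ w
         └─ w
            └─ h
               └─ w *
Counting every labelled node above: 38.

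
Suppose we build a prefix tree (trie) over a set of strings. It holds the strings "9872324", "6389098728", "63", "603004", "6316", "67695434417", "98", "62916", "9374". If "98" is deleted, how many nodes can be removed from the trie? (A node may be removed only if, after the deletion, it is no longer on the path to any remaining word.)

0

Walk "98" from the leaf back toward the root, removing each node that no remaining word uses.
Every node on "98" is still needed (e.g. by "9872324"), so nothing is freed.
Nodes removed: 0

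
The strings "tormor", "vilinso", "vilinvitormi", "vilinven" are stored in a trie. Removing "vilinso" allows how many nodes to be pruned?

After clearing the end-marker at "vilinso", prune upward until reaching a node still needed by another word.
The suffix "so" (2 nodes) is used only by "vilinso"; the node for "vilin" still has the child "v", so pruning stops there.
Nodes removed: 2

2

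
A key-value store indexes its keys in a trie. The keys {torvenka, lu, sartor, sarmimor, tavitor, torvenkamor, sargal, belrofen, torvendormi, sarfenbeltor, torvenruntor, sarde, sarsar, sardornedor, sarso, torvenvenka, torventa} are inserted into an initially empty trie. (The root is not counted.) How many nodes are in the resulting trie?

For each word, the new-node count is its length minus the longest prefix already in the trie:
  "torvenka" → 8 new (t, o, r, v, e, n, k, a)
  "lu" → 2 new (l, u)
  "sartor" → 6 new (s, a, r, t, o, r)
  "sarmimor" → prefix "sar" already present; 5 new (m, i, m, o, r)
  "tavitor" → prefix "t" already present; 6 new (a, v, i, t, o, r)
  "torvenkamor" → prefix "torvenka" already present; 3 new (m, o, r)
  "sargal" → prefix "sar" already present; 3 new (g, a, l)
  "belrofen" → 8 new (b, e, l, r, o, f, e, n)
  "torvendormi" → prefix "torven" already present; 5 new (d, o, r, m, i)
  "sarfenbeltor" → prefix "sar" already present; 9 new (f, e, n, b, e, l, t, o, r)
  "torvenruntor" → prefix "torven" already present; 6 new (r, u, n, t, o, r)
  "sarde" → prefix "sar" already present; 2 new (d, e)
  "sarsar" → prefix "sar" already present; 3 new (s, a, r)
  "sardornedor" → prefix "sard" already present; 7 new (o, r, n, e, d, o, r)
  "sarso" → prefix "sars" already present; 1 new (o)
  "torvenvenka" → prefix "torven" already present; 5 new (v, e, n, k, a)
  "torventa" → prefix "torven" already present; 2 new (t, a)
Total nodes = 8 + 2 + 6 + 5 + 6 + 3 + 3 + 8 + 5 + 9 + 6 + 2 + 3 + 7 + 1 + 5 + 2 = 81

81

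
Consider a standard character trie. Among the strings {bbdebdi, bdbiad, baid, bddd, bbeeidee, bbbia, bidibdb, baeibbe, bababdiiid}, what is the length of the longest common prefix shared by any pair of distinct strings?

Equivalently: take the maximum, over all pairs, of their longest common prefix length.
e.g. "bababdiiid" and "baeibbe" share the prefix "ba" of length 2; no pair shares a longer one.
Longest shared-prefix length: 2

2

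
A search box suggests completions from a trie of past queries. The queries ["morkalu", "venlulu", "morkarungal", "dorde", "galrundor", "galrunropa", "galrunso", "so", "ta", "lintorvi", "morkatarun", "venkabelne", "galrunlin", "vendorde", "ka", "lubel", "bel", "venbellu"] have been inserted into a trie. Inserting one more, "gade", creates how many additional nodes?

"ga" is already a path in the trie; the remaining "de" must be added.
Each of the 2 remaining characters creates one node.

2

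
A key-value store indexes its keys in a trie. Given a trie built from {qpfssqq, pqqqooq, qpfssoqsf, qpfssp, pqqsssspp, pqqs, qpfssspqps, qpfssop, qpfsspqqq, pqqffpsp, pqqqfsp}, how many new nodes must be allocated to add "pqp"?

The longest prefix of "pqp" already in the trie is "pq" (length 2).
Each of the 1 remaining characters creates one node.

1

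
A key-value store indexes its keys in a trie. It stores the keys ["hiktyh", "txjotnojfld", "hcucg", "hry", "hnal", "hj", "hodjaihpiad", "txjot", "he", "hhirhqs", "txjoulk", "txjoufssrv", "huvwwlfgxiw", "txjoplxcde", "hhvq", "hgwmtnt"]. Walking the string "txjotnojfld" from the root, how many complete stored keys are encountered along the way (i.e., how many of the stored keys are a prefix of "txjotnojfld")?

2

Check each prefix of "txjotnojfld" against the stored set — each match is an end-marker on the path.
Prefixes of the query that are stored words: "txjot", "txjotnojfld"
Count: 2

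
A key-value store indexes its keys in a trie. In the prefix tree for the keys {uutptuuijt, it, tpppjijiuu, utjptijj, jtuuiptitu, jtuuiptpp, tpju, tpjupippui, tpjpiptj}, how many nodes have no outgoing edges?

8

Leaves are exactly the stored words that no other stored word extends.
Those words: "it", "jtuuiptitu", "jtuuiptpp", "tpjpiptj", "tpjupippui", "tpppjijiuu", "utjptijj", "uutptuuijt"
Leaf count: 8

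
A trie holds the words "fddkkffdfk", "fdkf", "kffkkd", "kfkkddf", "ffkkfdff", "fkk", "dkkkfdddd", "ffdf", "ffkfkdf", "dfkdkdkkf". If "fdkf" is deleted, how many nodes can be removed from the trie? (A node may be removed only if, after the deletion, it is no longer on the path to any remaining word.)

2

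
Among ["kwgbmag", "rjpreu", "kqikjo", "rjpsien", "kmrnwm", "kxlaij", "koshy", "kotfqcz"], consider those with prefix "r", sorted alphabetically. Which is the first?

rjpreu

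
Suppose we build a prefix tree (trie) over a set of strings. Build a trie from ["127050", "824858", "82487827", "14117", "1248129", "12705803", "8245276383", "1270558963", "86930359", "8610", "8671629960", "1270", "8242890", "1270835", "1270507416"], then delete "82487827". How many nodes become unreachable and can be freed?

4

A node on "82487827"'s path can go only if nothing else ends at it or branches off below it.
The suffix "7827" (4 nodes) is used only by "82487827"; the node for "8248" still has the child "5", so pruning stops there.
Nodes removed: 4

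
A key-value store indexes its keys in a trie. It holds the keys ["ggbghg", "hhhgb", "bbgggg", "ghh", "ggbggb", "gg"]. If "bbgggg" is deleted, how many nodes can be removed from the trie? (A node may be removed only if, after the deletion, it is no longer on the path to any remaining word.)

After clearing the end-marker at "bbgggg", prune upward until reaching a node still needed by another word.
No other word shares any prefix with "bbgggg", so all 6 of its nodes go.
Nodes removed: 6

6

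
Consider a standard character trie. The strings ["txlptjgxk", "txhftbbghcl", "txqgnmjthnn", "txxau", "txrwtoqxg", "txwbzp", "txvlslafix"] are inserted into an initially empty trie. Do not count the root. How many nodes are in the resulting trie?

49

For each word, the new-node count is its length minus the longest prefix already in the trie:
  "txlptjgxk" → 9 new (t, x, l, p, t, j, g, x, k)
  "txhftbbghcl" → prefix "tx" already present; 9 new (h, f, t, b, b, g, h, c, l)
  "txqgnmjthnn" → prefix "tx" already present; 9 new (q, g, n, m, j, t, h, n, n)
  "txxau" → prefix "tx" already present; 3 new (x, a, u)
  "txrwtoqxg" → prefix "tx" already present; 7 new (r, w, t, o, q, x, g)
  "txwbzp" → prefix "tx" already present; 4 new (w, b, z, p)
  "txvlslafix" → prefix "tx" already present; 8 new (v, l, s, l, a, f, i, x)
Total nodes = 9 + 9 + 9 + 3 + 7 + 4 + 8 = 49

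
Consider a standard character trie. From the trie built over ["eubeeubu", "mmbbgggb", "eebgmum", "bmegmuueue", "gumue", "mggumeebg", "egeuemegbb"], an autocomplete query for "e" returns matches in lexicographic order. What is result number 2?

DFS of the "e" subtree visits, in order: "eebgmum", "egeuemegbb", "eubeeubu"
Position 2: egeuemegbb

egeuemegbb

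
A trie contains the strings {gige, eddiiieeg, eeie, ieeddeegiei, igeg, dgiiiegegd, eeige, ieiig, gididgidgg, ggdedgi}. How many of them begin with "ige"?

Traverse to the node for "ige", then collect every word in that subtree.
Matches: "igeg"
Count: 1

1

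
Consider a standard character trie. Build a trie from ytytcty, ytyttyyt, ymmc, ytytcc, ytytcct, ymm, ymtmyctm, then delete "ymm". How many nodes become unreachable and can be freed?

0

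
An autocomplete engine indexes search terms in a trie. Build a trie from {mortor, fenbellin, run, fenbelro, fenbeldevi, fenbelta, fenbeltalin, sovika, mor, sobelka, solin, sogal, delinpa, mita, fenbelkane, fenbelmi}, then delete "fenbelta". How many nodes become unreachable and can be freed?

A node on "fenbelta"'s path can go only if nothing else ends at it or branches off below it.
Every node on "fenbelta" is still needed (e.g. by "fenbeltalin"), so nothing is freed.
Nodes removed: 0

0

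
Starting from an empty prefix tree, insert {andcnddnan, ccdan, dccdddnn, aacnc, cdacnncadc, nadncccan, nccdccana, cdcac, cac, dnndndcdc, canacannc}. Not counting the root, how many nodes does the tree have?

Trace insertions, counting only characters that open a new branch:
  "andcnddnan" → 10 new (a, n, d, c, n, d, d, n, a, n)
  "ccdan" → 5 new (c, c, d, a, n)
  "dccdddnn" → 8 new (d, c, c, d, d, d, n, n)
  "aacnc" → prefix "a" already present; 4 new (a, c, n, c)
  "cdacnncadc" → prefix "c" already present; 9 new (d, a, c, n, n, c, a, d, c)
  "nadncccan" → 9 new (n, a, d, n, c, c, c, a, n)
  "nccdccana" → prefix "n" already present; 8 new (c, c, d, c, c, a, n, a)
  "cdcac" → prefix "cd" already present; 3 new (c, a, c)
  "cac" → prefix "c" already present; 2 new (a, c)
  "dnndndcdc" → prefix "d" already present; 8 new (n, n, d, n, d, c, d, c)
  "canacannc" → prefix "ca" already present; 7 new (n, a, c, a, n, n, c)
Total nodes = 10 + 5 + 8 + 4 + 9 + 9 + 8 + 3 + 2 + 8 + 7 = 73

73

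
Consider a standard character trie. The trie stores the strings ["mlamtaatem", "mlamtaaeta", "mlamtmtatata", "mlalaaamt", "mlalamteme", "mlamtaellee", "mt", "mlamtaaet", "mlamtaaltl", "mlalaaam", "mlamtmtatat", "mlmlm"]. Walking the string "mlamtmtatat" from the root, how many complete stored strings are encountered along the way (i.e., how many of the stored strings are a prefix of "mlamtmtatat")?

Traverse "mlamtmtatat" character by character; count nodes along the way that are marked as word ends.
Prefixes of the query that are stored words: "mlamtmtatat"
Count: 1

1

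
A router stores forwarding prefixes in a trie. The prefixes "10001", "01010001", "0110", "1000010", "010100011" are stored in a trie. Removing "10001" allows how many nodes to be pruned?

Walk "10001" from the leaf back toward the root, removing each node that no remaining word uses.
The suffix "1" (1 node) is used only by "10001"; the node for "1000" still has the child "0", so pruning stops there.
Nodes removed: 1

1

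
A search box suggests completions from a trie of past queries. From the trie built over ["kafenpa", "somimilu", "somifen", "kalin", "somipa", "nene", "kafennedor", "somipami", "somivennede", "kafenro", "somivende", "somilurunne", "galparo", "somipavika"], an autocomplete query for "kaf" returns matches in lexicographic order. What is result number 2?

Filter for "kaf…" and sort: "kafennedor", "kafenpa", "kafenro"
The 2nd is kafenpa.

kafenpa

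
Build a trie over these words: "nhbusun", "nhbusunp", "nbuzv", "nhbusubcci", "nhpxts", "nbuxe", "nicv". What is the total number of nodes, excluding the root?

25

Count nodes per top-level branch (shared prefixes stored once):
  'n'-branch (nbuxe, nbuzv, nhbusubcci, nhbusun, nhbusunp, nhpxts, nicv): 25 nodes
Sum: 25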